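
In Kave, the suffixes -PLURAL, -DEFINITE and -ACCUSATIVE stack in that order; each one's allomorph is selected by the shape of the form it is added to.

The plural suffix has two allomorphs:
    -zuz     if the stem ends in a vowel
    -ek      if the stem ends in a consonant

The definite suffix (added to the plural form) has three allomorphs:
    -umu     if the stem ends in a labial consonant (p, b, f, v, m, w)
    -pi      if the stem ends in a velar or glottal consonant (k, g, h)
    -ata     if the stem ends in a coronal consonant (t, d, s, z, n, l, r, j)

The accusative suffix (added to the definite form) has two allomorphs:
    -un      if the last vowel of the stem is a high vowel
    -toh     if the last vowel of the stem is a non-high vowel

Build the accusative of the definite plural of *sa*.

The final sound of *sa* is /a/, which is a vowel, so the plural suffix is -zuz, giving *sazuz*.
The plural form *sazuz*: final consonant = /z/, coronal → -ata → *sazuzata*.
Since the last vowel of the definite form *sazuzata* is /a/ (a non-high vowel), it takes -toh, giving *sazuzatatoh*.

sazuzatatoh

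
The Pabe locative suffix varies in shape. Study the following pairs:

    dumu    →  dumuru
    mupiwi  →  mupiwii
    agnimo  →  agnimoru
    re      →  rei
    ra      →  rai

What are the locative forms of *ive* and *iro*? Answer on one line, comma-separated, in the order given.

The alternation tracks the last vowel of the stem — -ru when the last vowel of the stem is a rounded vowel (*dumu*, *agnimo*); -i when the last vowel of the stem is an unrounded vowel (*mupiwi*, *re*, *ra*).
*ive* — last vowel /e/ (an unrounded vowel) → -i → *ivei*.
Since the last vowel of *iro* is /o/ (a rounded vowel), it takes -ru, giving *iroru*.

ivei, iroru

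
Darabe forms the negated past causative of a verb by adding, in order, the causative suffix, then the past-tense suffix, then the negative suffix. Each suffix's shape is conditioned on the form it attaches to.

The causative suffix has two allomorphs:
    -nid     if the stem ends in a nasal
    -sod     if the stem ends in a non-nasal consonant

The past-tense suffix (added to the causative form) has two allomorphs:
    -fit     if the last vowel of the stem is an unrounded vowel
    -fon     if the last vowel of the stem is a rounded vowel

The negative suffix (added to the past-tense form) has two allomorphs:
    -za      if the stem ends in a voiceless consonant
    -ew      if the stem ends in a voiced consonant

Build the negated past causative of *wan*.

The final consonant of *wan* is /n/, which is a nasal, so the causative suffix is -nid, giving *wannid*.
Since the last vowel of the causative form *wannid* is /i/ (an unrounded vowel), it takes -fit, giving *wannidfit*.
Since the final consonant of the past-tense form *wannidfit* is /t/ (voiceless), it takes -za, giving *wannidfitza*.

wannidfitza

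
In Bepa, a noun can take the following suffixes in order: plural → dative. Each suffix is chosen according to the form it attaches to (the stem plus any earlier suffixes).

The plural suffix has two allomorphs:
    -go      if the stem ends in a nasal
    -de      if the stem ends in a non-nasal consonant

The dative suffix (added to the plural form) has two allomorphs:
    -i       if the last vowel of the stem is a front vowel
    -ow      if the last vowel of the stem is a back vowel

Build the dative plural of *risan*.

Since the final consonant of *risan* is /n/ (a nasal), it takes -go, giving *risango*.
Since the last vowel of the plural form *risango* is /o/ (a back vowel), it takes -ow, giving *risangoow*.

risangoow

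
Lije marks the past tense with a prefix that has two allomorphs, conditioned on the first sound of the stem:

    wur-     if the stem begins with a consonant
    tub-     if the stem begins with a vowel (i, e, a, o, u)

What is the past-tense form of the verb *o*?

*o*: first sound = /o/, a vowel → tub- → *tubo*.

tubo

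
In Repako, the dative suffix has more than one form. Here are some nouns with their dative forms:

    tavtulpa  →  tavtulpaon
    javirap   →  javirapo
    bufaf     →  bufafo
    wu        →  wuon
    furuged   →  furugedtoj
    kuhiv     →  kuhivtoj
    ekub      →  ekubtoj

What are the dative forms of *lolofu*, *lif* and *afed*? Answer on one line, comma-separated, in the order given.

lolofuon, lifo, afedtoj

The pattern is voicing of the final sound: -o when the stem ends in a voiceless consonant (*javirap*, *bufaf*); -toj when the stem ends in a voiced consonant (*furuged*, *kuhiv*, *ekub*); -on when the stem ends in a vowel (*tavtulpa*, *wu*).
The final sound of *lolofu* is /u/, which is a vowel, so the suffix is -on, giving *lolofuon*.
Since the final sound of *lif* is /f/ (a voiceless consonant), it takes -o, giving *lifo*.
*afed*: final sound = /d/, a voiced consonant → -toj → *afedtoj*.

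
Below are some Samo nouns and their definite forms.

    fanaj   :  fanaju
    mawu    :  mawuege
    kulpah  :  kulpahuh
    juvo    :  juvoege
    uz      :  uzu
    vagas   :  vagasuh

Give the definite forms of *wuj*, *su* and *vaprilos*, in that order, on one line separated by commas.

The pattern is voicing of the final sound: -uh when the stem ends in a voiceless consonant (*kulpah*, *vagas*); -u when the stem ends in a voiced consonant (*fanaj*, *uz*); -ege when the stem ends in a vowel (*mawu*, *juvo*).
*wuj*: final sound = /j/, a voiced consonant → -u → *wuju*.
Since the final sound of *su* is /u/ (a vowel), it takes -ege, giving *suege*.
Since the final sound of *vaprilos* is /s/ (a voiceless consonant), it takes -uh, giving *vaprilosuh*.

wuju, suege, vaprilosuh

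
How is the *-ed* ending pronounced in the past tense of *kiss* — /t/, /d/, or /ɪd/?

/t/

The stem *kiss* ends in a voiceless consonant other than /t/.
The -ed suffix is realized as /ɪd/ after /t, d/; as /t/ after other voiceless consonants; and as /d/ after other voiced sounds.
So -ed on *kiss* is pronounced /t/.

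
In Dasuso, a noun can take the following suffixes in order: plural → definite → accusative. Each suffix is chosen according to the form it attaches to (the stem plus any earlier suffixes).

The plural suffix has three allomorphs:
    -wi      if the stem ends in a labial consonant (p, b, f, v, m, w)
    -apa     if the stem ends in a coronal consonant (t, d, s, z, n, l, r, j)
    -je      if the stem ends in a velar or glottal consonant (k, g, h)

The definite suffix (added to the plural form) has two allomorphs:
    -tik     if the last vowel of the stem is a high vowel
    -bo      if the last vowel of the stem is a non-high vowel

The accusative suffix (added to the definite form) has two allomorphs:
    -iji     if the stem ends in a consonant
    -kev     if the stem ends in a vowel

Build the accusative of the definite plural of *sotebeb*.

*sotebeb* — final consonant /b/ (labial) → -wi → *sotebebwi*.
Since the last vowel of the plural form *sotebebwi* is /i/ (a high vowel), it takes -tik, giving *sotebebwitik*.
The definite form *sotebebwitik* — final sound /k/ (a consonant) → -iji → *sotebebwitikiji*.

sotebebwitikiji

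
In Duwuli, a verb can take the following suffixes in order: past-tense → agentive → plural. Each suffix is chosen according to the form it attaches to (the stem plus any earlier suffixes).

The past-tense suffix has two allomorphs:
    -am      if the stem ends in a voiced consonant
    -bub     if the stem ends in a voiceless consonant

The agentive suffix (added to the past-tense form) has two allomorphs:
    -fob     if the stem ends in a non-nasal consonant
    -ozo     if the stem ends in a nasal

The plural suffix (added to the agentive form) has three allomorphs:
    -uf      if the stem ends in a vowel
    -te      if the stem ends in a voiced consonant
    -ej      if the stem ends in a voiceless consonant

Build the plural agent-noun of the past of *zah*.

Since the final consonant of *zah* is /h/ (voiceless), it takes -bub, giving *zahbub*.
Since the final consonant of the past-tense form *zahbub* is /b/ (non-nasal), it takes -fob, giving *zahbubfob*.
Since the final sound of the agentive form *zahbubfob* is /b/ (a voiced consonant), it takes -te, giving *zahbubfobte*.

zahbubfobte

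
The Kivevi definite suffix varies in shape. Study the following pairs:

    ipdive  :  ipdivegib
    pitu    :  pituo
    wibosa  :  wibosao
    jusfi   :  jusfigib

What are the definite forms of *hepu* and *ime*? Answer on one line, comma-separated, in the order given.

hepuo, imegib

The pattern is front/back vowel harmony: -gib when the last vowel of the stem is a front vowel (*ipdive*, *jusfi*); -o when the last vowel of the stem is a back vowel (*pitu*, *wibosa*).
*hepu* — last vowel /u/ (a back vowel) → -o → *hepuo*.
Since the last vowel of *ime* is /e/ (a front vowel), it takes -gib, giving *imegib*.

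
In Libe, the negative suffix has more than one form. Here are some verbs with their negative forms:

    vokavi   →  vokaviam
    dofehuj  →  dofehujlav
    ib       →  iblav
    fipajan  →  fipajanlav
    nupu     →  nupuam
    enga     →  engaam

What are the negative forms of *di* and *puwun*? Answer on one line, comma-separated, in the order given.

The alternation tracks the final sound of the stem — -lav when the stem ends in a consonant (*dofehuj*, *ib*, *fipajan*); -am when the stem ends in a vowel (*vokavi*, *nupu*, *enga*).
*di*: final sound = /i/, a vowel → -am → *diam*.
*puwun*: final sound = /n/, a consonant → -lav → *puwunlav*.

diam, puwunlav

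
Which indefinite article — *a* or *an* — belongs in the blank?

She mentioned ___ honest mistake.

an

The indefinite article is chosen by the initial *sound* of the following word, not its spelling.
*honest* begins with the sound /ɒ/ (silent h) — a vowel sound.
So the article is *an*: She mentioned an honest mistake.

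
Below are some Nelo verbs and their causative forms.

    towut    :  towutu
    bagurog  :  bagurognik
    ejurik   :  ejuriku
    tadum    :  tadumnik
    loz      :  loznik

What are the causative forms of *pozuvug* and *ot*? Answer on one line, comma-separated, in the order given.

pozuvugnik, otu

The pattern is voicing of the final consonant: -u when the stem ends in a voiceless consonant (*towut*, *ejurik*); -nik when the stem ends in a voiced consonant (*bagurog*, *tadum*, *loz*).
Since the final consonant of *pozuvug* is /g/ (voiced), it takes -nik, giving *pozuvugnik*.
The final consonant of *ot* is /t/, which is voiceless, so the suffix is -u, giving *otu*.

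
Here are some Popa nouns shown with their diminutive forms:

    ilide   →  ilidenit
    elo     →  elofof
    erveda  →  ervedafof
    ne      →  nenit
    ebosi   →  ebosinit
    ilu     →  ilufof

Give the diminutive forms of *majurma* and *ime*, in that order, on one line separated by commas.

majurmafof, imenit

The alternation tracks the last vowel of the stem — -nit when the last vowel of the stem is a front vowel (*ilide*, *ne*, *ebosi*); -fof when the last vowel of the stem is a back vowel (*elo*, *erveda*, *ilu*).
The last vowel of *majurma* is /a/, which is a back vowel, so the suffix is -fof, giving *majurmafof*.
Since the last vowel of *ime* is /e/ (a front vowel), it takes -nit, giving *imenit*.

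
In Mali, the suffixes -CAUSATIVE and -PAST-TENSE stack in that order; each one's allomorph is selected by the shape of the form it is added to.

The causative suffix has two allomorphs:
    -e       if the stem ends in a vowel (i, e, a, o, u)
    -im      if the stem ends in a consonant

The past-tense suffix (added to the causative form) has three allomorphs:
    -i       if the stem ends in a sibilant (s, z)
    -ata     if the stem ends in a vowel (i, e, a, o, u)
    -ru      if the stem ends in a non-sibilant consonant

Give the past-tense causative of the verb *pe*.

peeata

Since the final sound of *pe* is /e/ (a vowel), it takes -e, giving *pee*.
The causative form *pee* — final sound /e/ (a vowel) → -ata → *peeata*.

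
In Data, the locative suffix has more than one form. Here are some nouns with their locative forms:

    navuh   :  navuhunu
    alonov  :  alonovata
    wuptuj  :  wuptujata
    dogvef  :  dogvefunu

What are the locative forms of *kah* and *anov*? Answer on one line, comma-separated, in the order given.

The alternation tracks the final consonant of the stem — -unu when the stem ends in a voiceless consonant (*navuh*, *dogvef*); -ata when the stem ends in a voiced consonant (*alonov*, *wuptuj*).
*kah* — final consonant /h/ (voiceless) → -unu → *kahunu*.
The final consonant of *anov* is /v/, which is voiced, so the suffix is -ata, giving *anovata*.

kahunu, anovata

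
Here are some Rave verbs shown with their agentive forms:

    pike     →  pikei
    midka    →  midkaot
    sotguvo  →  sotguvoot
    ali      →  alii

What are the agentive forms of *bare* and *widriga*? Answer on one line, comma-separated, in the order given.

The suffix is conditioned by the last vowel: -i when the last vowel of the stem is a front vowel (*pike*, *ali*); -ot when the last vowel of the stem is a back vowel (*midka*, *sotguvo*).
*bare*: last vowel = /e/, a front vowel → -i → *barei*.
The last vowel of *widriga* is /a/, which is a back vowel, so the suffix is -ot, giving *widrigaot*.

barei, widrigaot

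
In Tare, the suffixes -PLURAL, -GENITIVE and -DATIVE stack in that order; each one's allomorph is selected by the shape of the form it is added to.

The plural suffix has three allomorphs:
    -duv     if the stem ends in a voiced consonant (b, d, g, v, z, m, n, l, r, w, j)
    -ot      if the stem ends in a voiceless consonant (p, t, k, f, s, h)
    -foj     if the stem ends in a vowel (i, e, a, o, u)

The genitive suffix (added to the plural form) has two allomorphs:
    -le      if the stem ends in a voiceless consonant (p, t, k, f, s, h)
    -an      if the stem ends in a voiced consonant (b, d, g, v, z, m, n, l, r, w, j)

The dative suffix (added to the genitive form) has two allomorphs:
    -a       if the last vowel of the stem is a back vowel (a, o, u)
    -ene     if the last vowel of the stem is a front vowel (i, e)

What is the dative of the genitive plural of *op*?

opotleene

The final sound of *op* is /p/, which is a voiceless consonant, so the plural suffix is -ot, giving *opot*.
The plural form *opot*: final consonant = /t/, voiceless → -le → *opotle*.
Since the last vowel of the genitive form *opotle* is /e/ (a front vowel), it takes -ene, giving *opotleene*.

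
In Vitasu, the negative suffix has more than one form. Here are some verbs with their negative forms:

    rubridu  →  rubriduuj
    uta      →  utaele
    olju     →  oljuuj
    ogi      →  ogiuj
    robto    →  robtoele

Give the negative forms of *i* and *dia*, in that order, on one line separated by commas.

iuj, diaele

The alternation tracks the last vowel of the stem — -uj when the last vowel of the stem is a high vowel (*rubridu*, *olju*, *ogi*); -ele when the last vowel of the stem is a non-high vowel (*uta*, *robto*).
Since the last vowel of *i* is /i/ (a high vowel), it takes -uj, giving *iuj*.
*dia*: last vowel = /a/, a non-high vowel → -ele → *diaele*.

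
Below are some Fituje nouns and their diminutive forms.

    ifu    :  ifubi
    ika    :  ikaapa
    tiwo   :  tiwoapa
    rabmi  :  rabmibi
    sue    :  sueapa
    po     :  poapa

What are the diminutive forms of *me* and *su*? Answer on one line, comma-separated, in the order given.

meapa, subi

The pattern is height harmony: -bi when the last vowel of the stem is a high vowel (*ifu*, *rabmi*); -apa when the last vowel of the stem is a non-high vowel (*ika*, *tiwo*, *sue*, *po*).
*me*: last vowel = /e/, a non-high vowel → -apa → *meapa*.
*su* — last vowel /u/ (a high vowel) → -bi → *subi*.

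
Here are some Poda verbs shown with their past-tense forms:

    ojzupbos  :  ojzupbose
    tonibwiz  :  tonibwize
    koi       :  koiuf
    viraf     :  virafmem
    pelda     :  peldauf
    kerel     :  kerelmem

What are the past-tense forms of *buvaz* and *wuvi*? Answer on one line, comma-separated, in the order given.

The alternation tracks the final sound of the stem — -e when the stem ends in a sibilant (*ojzupbos*, *tonibwiz*); -mem when the stem ends in a non-sibilant consonant (*viraf*, *kerel*); -uf when the stem ends in a vowel (*koi*, *pelda*).
*buvaz*: final sound = /z/, a sibilant → -e → *buvaze*.
*wuvi*: final sound = /i/, a vowel → -uf → *wuviuf*.

buvaze, wuviuf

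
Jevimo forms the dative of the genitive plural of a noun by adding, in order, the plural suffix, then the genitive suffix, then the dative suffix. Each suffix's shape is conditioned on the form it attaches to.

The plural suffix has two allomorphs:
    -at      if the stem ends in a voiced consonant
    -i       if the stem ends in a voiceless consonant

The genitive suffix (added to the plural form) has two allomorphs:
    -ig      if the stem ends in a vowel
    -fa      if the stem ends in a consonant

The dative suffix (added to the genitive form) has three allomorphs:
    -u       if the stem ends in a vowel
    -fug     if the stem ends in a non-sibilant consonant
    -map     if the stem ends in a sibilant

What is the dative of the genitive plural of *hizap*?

Since the final consonant of *hizap* is /p/ (voiceless), it takes -i, giving *hizapi*.
The plural form *hizapi* — final sound /i/ (a vowel) → -ig → *hizapiig*.
The final sound of the genitive form *hizapiig* is /g/, which is a non-sibilant consonant, so the dative suffix is -fug, giving *hizapiigfug*.

hizapiigfug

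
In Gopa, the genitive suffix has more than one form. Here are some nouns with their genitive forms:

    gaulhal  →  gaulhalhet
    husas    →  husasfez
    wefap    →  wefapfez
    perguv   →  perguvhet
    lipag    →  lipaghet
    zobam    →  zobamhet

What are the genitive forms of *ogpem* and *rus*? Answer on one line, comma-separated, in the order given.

ogpemhet, rusfez

The suffix is conditioned by the final consonant: -fez when the stem ends in a voiceless consonant (*husas*, *wefap*); -het when the stem ends in a voiced consonant (*gaulhal*, *perguv*, *lipag*, *zobam*).
*ogpem* — final consonant /m/ (voiced) → -het → *ogpemhet*.
Since the final consonant of *rus* is /s/ (voiceless), it takes -fez, giving *rusfez*.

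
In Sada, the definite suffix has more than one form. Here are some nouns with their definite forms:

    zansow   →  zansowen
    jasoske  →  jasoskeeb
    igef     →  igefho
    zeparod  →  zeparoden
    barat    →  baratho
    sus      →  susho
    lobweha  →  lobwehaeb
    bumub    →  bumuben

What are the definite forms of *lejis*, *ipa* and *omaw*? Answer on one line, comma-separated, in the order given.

lejisho, ipaeb, omawen

The suffix is conditioned by the final sound: -ho when the stem ends in a voiceless consonant (*igef*, *barat*, *sus*); -en when the stem ends in a voiced consonant (*zansow*, *zeparod*, *bumub*); -eb when the stem ends in a vowel (*jasoske*, *lobweha*).
*lejis* — final sound /s/ (a voiceless consonant) → -ho → *lejisho*.
The final sound of *ipa* is /a/, which is a vowel, so the suffix is -eb, giving *ipaeb*.
*omaw*: final sound = /w/, a voiced consonant → -en → *omawen*.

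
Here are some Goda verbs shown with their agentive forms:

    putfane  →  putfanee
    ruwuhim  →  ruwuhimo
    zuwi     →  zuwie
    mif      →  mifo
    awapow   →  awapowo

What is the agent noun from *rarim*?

The suffix is conditioned by the final sound: -o when the stem ends in a consonant (*ruwuhim*, *mif*, *awapow*); -e when the stem ends in a vowel (*putfane*, *zuwi*).
*rarim*: final sound = /m/, a consonant → -o → *rarimo*.

rarimo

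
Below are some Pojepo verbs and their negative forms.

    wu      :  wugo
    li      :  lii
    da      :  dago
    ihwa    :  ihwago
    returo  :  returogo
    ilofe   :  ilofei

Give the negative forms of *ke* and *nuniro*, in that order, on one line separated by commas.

kei, nunirogo

The alternation tracks the last vowel of the stem — -i when the last vowel of the stem is a front vowel (*li*, *ilofe*); -go when the last vowel of the stem is a back vowel (*wu*, *da*, *ihwa*, *returo*).
*ke*: last vowel = /e/, a front vowel → -i → *kei*.
The last vowel of *nuniro* is /o/, which is a back vowel, so the suffix is -go, giving *nunirogo*.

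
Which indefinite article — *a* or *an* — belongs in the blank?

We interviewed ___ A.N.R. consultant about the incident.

an

The indefinite article is chosen by the initial *sound* of the following word, not its spelling.
The initialism *A.N.R.* is read letter by letter; the first letter, A, is pronounced /eɪ/, which begins with a vowel sound.
So the article is *an*: We interviewed an A.N.R. consultant about the incident.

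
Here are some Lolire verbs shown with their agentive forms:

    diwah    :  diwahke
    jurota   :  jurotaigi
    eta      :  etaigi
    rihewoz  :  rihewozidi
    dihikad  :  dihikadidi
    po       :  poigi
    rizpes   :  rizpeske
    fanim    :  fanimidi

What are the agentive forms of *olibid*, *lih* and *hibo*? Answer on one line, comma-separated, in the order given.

olibididi, lihke, hiboigi

Looking at the final sound of each stem: -ke when the stem ends in a voiceless consonant (*diwah*, *rizpes*); -idi when the stem ends in a voiced consonant (*rihewoz*, *dihikad*, *fanim*); -igi when the stem ends in a vowel (*jurota*, *eta*, *po*).
*olibid* — final sound /d/ (a voiced consonant) → -idi → *olibididi*.
Since the final sound of *lih* is /h/ (a voiceless consonant), it takes -ke, giving *lihke*.
*hibo* — final sound /o/ (a vowel) → -igi → *hiboigi*.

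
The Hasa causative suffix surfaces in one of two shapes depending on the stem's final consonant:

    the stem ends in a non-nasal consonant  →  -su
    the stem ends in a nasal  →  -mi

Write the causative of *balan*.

Since the final consonant of *balan* is /n/ (a nasal), it takes -mi, giving *balanmi*.

balanmi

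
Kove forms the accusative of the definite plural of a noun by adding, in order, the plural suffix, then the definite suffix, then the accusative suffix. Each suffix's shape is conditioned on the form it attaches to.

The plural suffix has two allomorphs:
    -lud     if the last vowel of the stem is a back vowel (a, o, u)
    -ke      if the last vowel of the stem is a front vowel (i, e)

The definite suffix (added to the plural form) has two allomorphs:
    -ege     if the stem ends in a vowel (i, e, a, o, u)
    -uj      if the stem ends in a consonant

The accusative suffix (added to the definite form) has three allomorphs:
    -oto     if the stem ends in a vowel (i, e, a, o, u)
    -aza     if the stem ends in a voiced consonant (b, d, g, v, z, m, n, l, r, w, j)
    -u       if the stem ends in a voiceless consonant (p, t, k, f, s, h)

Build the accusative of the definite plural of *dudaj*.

*dudaj*: last vowel = /a/, a back vowel → -lud → *dudajlud*.
The plural form *dudajlud* — final sound /d/ (a consonant) → -uj → *dudajluduj*.
The final sound of the definite form *dudajluduj* is /j/, which is a voiced consonant, so the accusative suffix is -aza, giving *dudajludujaza*.

dudajludujaza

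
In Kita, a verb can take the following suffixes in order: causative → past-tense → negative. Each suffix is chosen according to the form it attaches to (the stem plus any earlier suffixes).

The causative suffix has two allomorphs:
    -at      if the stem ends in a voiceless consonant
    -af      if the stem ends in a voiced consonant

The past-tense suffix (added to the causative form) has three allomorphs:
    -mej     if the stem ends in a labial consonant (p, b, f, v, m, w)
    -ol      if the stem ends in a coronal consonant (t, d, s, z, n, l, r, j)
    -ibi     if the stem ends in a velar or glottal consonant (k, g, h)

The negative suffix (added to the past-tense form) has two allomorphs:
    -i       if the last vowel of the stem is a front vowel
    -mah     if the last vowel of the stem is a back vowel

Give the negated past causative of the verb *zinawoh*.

zinawohatolmah

*zinawoh* — final consonant /h/ (voiceless) → -at → *zinawohat*.
The causative form *zinawohat*: final consonant = /t/, coronal → -ol → *zinawohatol*.
The past-tense form *zinawohatol* — last vowel /o/ (a back vowel) → -mah → *zinawohatolmah*.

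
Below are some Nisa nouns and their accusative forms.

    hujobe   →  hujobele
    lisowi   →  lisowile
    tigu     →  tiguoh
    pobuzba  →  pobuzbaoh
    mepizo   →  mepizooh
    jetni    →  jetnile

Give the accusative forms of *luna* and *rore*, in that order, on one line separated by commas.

lunaoh, rorele

Looking at the last vowel of each stem: -le when the last vowel of the stem is a front vowel (*hujobe*, *lisowi*, *jetni*); -oh when the last vowel of the stem is a back vowel (*tigu*, *pobuzba*, *mepizo*).
Since the last vowel of *luna* is /a/ (a back vowel), it takes -oh, giving *lunaoh*.
*rore*: last vowel = /e/, a front vowel → -le → *rorele*.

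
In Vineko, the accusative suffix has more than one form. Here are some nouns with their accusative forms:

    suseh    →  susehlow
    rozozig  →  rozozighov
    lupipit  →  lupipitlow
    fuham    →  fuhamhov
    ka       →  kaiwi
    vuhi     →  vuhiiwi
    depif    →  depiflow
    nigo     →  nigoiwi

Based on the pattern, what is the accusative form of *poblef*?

pobleflow

The suffix is conditioned by the final sound: -low when the stem ends in a voiceless consonant (*suseh*, *lupipit*, *depif*); -hov when the stem ends in a voiced consonant (*rozozig*, *fuham*); -iwi when the stem ends in a vowel (*ka*, *vuhi*, *nigo*).
*poblef*: final sound = /f/, a voiceless consonant → -low → *pobleflow*.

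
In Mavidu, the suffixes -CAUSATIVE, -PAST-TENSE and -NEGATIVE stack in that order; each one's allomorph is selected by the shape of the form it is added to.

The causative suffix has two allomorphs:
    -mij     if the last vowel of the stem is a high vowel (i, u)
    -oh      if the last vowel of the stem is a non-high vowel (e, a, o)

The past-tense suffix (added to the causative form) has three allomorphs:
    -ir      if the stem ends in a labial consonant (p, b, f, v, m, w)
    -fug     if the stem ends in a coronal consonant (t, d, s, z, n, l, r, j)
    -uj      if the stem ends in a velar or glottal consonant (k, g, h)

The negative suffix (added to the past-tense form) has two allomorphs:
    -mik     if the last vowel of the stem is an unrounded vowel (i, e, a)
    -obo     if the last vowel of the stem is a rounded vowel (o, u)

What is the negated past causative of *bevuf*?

Since the last vowel of *bevuf* is /u/ (a high vowel), it takes -mij, giving *bevufmij*.
The final consonant of the causative form *bevufmij* is /j/, which is coronal, so the past-tense suffix is -fug, giving *bevufmijfug*.
The last vowel of the past-tense form *bevufmijfug* is /u/, which is a rounded vowel, so the negative suffix is -obo, giving *bevufmijfugobo*.

bevufmijfugobo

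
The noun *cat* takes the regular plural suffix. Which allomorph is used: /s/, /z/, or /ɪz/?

The stem *cat* ends in a voiceless non-sibilant consonant.
The plural suffix surfaces as /ɪz/ after sibilants, /s/ after other voiceless consonants, and /z/ after other voiced sounds.
So the plural -s on *cat* is pronounced /s/.

/s/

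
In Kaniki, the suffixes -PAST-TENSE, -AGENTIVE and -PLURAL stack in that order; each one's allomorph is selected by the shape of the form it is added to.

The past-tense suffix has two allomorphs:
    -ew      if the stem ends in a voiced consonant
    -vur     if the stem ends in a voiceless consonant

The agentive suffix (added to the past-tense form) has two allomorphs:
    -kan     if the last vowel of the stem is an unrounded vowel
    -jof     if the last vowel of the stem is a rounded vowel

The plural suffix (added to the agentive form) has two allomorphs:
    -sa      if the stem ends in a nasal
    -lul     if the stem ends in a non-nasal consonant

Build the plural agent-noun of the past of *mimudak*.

*mimudak*: final consonant = /k/, voiceless → -vur → *mimudakvur*.
Since the last vowel of the past-tense form *mimudakvur* is /u/ (a rounded vowel), it takes -jof, giving *mimudakvurjof*.
The agentive form *mimudakvurjof*: final consonant = /f/, non-nasal → -lul → *mimudakvurjoflul*.

mimudakvurjoflul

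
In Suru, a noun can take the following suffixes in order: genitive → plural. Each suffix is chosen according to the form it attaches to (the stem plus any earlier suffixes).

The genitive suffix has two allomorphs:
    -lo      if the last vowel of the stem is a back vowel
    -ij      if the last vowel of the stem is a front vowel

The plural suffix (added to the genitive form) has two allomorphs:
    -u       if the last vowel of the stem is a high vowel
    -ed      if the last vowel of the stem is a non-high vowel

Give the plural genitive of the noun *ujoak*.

The last vowel of *ujoak* is /a/, which is a back vowel, so the genitive suffix is -lo, giving *ujoaklo*.
Since the last vowel of the genitive form *ujoaklo* is /o/ (a non-high vowel), it takes -ed, giving *ujoakloed*.

ujoakloed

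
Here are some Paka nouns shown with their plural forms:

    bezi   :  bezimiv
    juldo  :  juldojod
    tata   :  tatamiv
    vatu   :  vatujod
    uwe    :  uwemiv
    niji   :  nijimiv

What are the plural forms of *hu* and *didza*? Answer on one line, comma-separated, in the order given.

hujod, didzamiv

The pattern is rounding harmony: -jod when the last vowel of the stem is a rounded vowel (*juldo*, *vatu*); -miv when the last vowel of the stem is an unrounded vowel (*bezi*, *tata*, *uwe*, *niji*).
*hu* — last vowel /u/ (a rounded vowel) → -jod → *hujod*.
The last vowel of *didza* is /a/, which is an unrounded vowel, so the suffix is -miv, giving *didzamiv*.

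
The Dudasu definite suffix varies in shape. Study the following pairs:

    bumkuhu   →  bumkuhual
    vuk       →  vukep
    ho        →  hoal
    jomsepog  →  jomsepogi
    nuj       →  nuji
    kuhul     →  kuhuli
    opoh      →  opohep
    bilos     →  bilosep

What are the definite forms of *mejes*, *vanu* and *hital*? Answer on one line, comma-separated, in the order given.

mejesep, vanual, hitali

Looking at the final sound of each stem: -ep when the stem ends in a voiceless consonant (*vuk*, *opoh*, *bilos*); -i when the stem ends in a voiced consonant (*jomsepog*, *nuj*, *kuhul*); -al when the stem ends in a vowel (*bumkuhu*, *ho*).
Since the final sound of *mejes* is /s/ (a voiceless consonant), it takes -ep, giving *mejesep*.
Since the final sound of *vanu* is /u/ (a vowel), it takes -al, giving *vanual*.
*hital* — final sound /l/ (a voiced consonant) → -i → *hitali*.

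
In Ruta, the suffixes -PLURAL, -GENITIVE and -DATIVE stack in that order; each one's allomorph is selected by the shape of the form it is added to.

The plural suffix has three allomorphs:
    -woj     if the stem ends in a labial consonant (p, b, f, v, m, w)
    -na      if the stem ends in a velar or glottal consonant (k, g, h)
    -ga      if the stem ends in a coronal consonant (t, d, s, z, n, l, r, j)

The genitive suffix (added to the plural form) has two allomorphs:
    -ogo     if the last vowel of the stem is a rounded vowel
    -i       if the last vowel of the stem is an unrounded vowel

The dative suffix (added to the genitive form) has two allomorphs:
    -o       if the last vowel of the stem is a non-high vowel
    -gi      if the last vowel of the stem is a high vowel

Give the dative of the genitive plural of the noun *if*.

*if*: final consonant = /f/, labial → -woj → *ifwoj*.
The plural form *ifwoj*: last vowel = /o/, a rounded vowel → -ogo → *ifwojogo*.
Since the last vowel of the genitive form *ifwojogo* is /o/ (a non-high vowel), it takes -o, giving *ifwojogoo*.

ifwojogoo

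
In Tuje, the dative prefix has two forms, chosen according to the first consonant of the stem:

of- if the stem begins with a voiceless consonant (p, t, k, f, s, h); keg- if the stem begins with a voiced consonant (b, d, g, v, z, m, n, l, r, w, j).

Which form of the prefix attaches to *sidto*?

*sidto*: first consonant = /s/, voiceless → of-.

of-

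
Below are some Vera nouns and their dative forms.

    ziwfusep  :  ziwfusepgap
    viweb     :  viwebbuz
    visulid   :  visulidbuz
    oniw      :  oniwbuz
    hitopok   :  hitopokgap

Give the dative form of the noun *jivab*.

Looking at the final consonant of each stem: -gap when the stem ends in a voiceless consonant (*ziwfusep*, *hitopok*); -buz when the stem ends in a voiced consonant (*viweb*, *visulid*, *oniw*).
Since the final consonant of *jivab* is /b/ (voiced), it takes -buz, giving *jivabbuz*.

jivabbuz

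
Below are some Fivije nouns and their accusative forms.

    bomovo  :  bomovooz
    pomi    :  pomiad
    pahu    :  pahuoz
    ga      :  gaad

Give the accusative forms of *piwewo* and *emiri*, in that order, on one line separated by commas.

The suffix is conditioned by the last vowel: -oz when the last vowel of the stem is a rounded vowel (*bomovo*, *pahu*); -ad when the last vowel of the stem is an unrounded vowel (*pomi*, *ga*).
*piwewo* — last vowel /o/ (a rounded vowel) → -oz → *piwewooz*.
*emiri* — last vowel /i/ (an unrounded vowel) → -ad → *emiriad*.

piwewooz, emiriad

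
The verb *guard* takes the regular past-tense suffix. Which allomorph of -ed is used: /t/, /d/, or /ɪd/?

/ɪd/

The stem *guard* ends in /t/ or /d/.
The -ed suffix is realized as /ɪd/ after /t, d/; as /t/ after other voiceless consonants; and as /d/ after other voiced sounds.
So -ed on *guard* is pronounced /ɪd/.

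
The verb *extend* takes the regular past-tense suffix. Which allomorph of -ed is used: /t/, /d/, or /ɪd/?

The stem *extend* ends in /t/ or /d/.
The -ed suffix is realized as /ɪd/ after /t, d/; as /t/ after other voiceless consonants; and as /d/ after other voiced sounds.
So -ed on *extend* is pronounced /ɪd/.

/ɪd/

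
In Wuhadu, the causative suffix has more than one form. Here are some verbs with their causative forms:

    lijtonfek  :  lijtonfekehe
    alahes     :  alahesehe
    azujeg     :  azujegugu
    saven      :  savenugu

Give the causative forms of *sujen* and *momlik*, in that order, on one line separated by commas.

The alternation tracks the final consonant of the stem — -ehe when the stem ends in a voiceless consonant (*lijtonfek*, *alahes*); -ugu when the stem ends in a voiced consonant (*azujeg*, *saven*).
The final consonant of *sujen* is /n/, which is voiced, so the suffix is -ugu, giving *sujenugu*.
Since the final consonant of *momlik* is /k/ (voiceless), it takes -ehe, giving *momlikehe*.

sujenugu, momlikehe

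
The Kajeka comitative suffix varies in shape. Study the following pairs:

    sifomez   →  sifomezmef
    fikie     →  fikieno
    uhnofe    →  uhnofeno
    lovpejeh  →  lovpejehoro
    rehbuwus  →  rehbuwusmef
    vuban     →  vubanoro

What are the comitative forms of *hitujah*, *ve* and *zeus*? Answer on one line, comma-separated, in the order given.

hitujahoro, veno, zeusmef

The suffix is conditioned by the final sound: -mef when the stem ends in a sibilant (*sifomez*, *rehbuwus*); -oro when the stem ends in a non-sibilant consonant (*lovpejeh*, *vuban*); -no when the stem ends in a vowel (*fikie*, *uhnofe*).
The final sound of *hitujah* is /h/, which is a non-sibilant consonant, so the suffix is -oro, giving *hitujahoro*.
The final sound of *ve* is /e/, which is a vowel, so the suffix is -no, giving *veno*.
*zeus*: final sound = /s/, a sibilant → -mef → *zeusmef*.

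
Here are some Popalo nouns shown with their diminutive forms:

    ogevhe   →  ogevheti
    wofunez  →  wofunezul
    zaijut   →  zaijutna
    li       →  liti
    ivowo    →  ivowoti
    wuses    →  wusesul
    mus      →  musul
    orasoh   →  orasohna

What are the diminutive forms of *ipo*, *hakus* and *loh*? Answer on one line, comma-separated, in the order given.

ipoti, hakusul, lohna

Looking at the final sound of each stem: -ul when the stem ends in a sibilant (*wofunez*, *wuses*, *mus*); -na when the stem ends in a non-sibilant consonant (*zaijut*, *orasoh*); -ti when the stem ends in a vowel (*ogevhe*, *li*, *ivowo*).
Since the final sound of *ipo* is /o/ (a vowel), it takes -ti, giving *ipoti*.
Since the final sound of *hakus* is /s/ (a sibilant), it takes -ul, giving *hakusul*.
*loh*: final sound = /h/, a non-sibilant consonant → -na → *lohna*.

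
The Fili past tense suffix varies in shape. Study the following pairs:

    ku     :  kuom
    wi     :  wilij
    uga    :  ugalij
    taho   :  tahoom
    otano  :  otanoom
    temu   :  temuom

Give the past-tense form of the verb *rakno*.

raknoom

The pattern is rounding harmony: -om when the last vowel of the stem is a rounded vowel (*ku*, *taho*, *otano*, *temu*); -lij when the last vowel of the stem is an unrounded vowel (*wi*, *uga*).
*rakno*: last vowel = /o/, a rounded vowel → -om → *raknoom*.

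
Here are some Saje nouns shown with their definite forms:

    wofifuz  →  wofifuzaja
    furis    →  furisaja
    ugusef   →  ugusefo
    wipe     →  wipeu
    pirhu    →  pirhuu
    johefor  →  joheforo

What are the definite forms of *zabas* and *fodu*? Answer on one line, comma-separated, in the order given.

zabasaja, foduu

The alternation tracks the final sound of the stem — -aja when the stem ends in a sibilant (*wofifuz*, *furis*); -o when the stem ends in a non-sibilant consonant (*ugusef*, *johefor*); -u when the stem ends in a vowel (*wipe*, *pirhu*).
The final sound of *zabas* is /s/, which is a sibilant, so the suffix is -aja, giving *zabasaja*.
*fodu*: final sound = /u/, a vowel → -u → *foduu*.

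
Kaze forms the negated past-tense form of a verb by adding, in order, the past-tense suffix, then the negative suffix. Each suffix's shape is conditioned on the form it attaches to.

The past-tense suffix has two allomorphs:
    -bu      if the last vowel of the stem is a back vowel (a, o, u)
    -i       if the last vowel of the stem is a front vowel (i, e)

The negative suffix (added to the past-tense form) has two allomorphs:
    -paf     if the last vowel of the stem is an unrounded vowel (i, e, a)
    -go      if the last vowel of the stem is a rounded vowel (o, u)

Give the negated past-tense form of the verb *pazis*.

pazisipaf

*pazis* — last vowel /i/ (a front vowel) → -i → *pazisi*.
The past-tense form *pazisi*: last vowel = /i/, an unrounded vowel → -paf → *pazisipaf*.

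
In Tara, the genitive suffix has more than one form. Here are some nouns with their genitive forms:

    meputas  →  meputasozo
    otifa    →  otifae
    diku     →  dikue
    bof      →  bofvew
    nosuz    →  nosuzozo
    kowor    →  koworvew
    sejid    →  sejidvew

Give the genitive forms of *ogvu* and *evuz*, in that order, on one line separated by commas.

Looking at the final sound of each stem: -ozo when the stem ends in a sibilant (*meputas*, *nosuz*); -vew when the stem ends in a non-sibilant consonant (*bof*, *kowor*, *sejid*); -e when the stem ends in a vowel (*otifa*, *diku*).
*ogvu* — final sound /u/ (a vowel) → -e → *ogvue*.
*evuz*: final sound = /z/, a sibilant → -ozo → *evuzozo*.

ogvue, evuzozo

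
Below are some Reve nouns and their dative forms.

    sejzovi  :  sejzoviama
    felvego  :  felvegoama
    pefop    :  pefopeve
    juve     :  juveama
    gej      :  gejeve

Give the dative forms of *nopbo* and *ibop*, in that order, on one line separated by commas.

nopboama, ibopeve

The suffix is conditioned by the final sound: -eve when the stem ends in a consonant (*pefop*, *gej*); -ama when the stem ends in a vowel (*sejzovi*, *felvego*, *juve*).
*nopbo*: final sound = /o/, a vowel → -ama → *nopboama*.
The final sound of *ibop* is /p/, which is a consonant, so the suffix is -eve, giving *ibopeve*.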